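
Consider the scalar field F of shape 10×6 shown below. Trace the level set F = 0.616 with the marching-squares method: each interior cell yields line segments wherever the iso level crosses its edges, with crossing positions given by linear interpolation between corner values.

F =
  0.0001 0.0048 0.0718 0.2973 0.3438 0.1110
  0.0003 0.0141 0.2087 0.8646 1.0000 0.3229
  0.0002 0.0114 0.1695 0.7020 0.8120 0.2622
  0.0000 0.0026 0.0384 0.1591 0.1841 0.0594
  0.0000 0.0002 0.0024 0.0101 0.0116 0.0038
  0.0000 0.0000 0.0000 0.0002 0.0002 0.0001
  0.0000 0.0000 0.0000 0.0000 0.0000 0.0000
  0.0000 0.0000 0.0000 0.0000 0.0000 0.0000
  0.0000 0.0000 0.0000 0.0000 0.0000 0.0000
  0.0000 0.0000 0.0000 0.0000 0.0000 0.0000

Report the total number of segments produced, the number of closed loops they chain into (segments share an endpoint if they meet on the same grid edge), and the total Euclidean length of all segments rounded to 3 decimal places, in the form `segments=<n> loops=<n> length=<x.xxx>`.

cell (0,2): code 0100 → (0.562,3.000)–(1.000,2.621)
cell (0,3): code 1100 → (0.415,4.000)–(0.562,3.000)
cell (0,4): code 1000 → (1.000,4.567)–(0.415,4.000)
cell (1,2): code 0110 → (1.000,2.621)–(2.000,2.838)
cell (1,4): code 1001 → (2.000,4.356)–(1.000,4.567)
cell (2,2): code 0010 → (2.000,2.838)–(2.158,3.000)
cell (2,3): code 0011 → (2.158,3.000)–(2.312,4.000)
cell (2,4): code 0001 → (2.312,4.000)–(2.000,4.356)
total: 8 segments, chained into 1 closed loop(s), length Σ = 6.162177

segments=8 loops=1 length=6.162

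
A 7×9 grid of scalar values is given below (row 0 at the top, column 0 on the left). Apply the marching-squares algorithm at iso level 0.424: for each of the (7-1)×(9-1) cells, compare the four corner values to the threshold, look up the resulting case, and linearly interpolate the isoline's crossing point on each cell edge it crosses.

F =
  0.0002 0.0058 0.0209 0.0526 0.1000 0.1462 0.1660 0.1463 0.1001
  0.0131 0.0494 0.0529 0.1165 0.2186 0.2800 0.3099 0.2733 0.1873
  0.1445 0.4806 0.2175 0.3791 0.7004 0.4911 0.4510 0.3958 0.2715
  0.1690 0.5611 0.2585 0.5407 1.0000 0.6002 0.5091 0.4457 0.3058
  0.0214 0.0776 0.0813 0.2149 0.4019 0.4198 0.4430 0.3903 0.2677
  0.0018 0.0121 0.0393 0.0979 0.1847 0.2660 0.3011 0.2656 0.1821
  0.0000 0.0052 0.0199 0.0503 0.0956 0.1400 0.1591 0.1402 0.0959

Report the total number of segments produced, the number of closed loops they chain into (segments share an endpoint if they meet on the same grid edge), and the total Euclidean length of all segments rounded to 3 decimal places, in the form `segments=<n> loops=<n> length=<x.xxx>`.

segments=22 loops=2 length=14.877

cell (1,0): code 0100 → (1.869,1.000)–(2.000,0.832)
cell (1,1): code 1000 → (2.000,1.215)–(1.869,1.000)
cell (1,3): code 0100 → (1.426,4.000)–(2.000,3.140)
cell (1,4): code 1100 → (1.682,5.000)–(1.426,4.000)
cell (1,5): code 1100 → (1.809,6.000)–(1.682,5.000)
cell (1,6): code 1000 → (2.000,6.489)–(1.809,6.000)
cell (2,0): code 0110 → (2.000,0.832)–(3.000,0.650)
cell (2,1): code 1001 → (3.000,1.453)–(2.000,1.215)
cell (2,2): code 0100 → (2.278,3.000)–(3.000,2.586)
cell (2,3): code 1110 → (2.000,3.140)–(2.278,3.000)
cell (2,6): code 1101 → (2.565,7.000)–(2.000,6.489)
cell (2,7): code 1000 → (3.000,7.155)–(2.565,7.000)
cell (3,0): code 0010 → (3.000,0.650)–(3.284,1.000)
cell (3,1): code 0001 → (3.284,1.000)–(3.000,1.453)
cell (3,2): code 0010 → (3.000,2.586)–(3.358,3.000)
cell (3,3): code 0011 → (3.358,3.000)–(3.963,4.000)
cell (3,4): code 0011 → (3.963,4.000)–(3.977,5.000)
cell (3,5): code 0111 → (3.977,5.000)–(4.000,5.181)
cell (3,6): code 1011 → (4.000,6.361)–(3.392,7.000)
cell (3,7): code 0001 → (3.392,7.000)–(3.000,7.155)
cell (4,5): code 0010 → (4.000,5.181)–(4.134,6.000)
cell (4,6): code 0001 → (4.134,6.000)–(4.000,6.361)
total: 22 segments, chained into 2 closed loop(s), length Σ = 14.877234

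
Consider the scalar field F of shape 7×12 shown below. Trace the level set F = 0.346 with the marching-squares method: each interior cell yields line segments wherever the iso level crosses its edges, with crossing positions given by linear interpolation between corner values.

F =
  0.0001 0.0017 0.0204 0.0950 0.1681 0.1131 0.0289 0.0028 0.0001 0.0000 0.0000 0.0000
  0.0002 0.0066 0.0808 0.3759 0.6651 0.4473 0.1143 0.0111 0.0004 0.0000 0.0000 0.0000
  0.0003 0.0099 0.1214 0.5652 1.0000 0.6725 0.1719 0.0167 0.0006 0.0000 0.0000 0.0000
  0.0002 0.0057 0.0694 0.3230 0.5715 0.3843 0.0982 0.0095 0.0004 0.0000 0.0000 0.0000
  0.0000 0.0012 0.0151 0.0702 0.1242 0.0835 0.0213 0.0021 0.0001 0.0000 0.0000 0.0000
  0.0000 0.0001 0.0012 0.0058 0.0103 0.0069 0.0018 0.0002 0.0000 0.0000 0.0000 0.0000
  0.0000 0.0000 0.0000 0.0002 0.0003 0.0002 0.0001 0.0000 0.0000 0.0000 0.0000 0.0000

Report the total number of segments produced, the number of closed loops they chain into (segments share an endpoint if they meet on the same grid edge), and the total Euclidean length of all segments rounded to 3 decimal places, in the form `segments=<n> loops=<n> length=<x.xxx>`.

segments=12 loops=1 length=9.481

cell (0,2): code 0100 → (0.894,3.000)–(1.000,2.899)
cell (0,3): code 1100 → (0.358,4.000)–(0.894,3.000)
cell (0,4): code 1100 → (0.697,5.000)–(0.358,4.000)
cell (0,5): code 1000 → (1.000,5.304)–(0.697,5.000)
cell (1,2): code 0110 → (1.000,2.899)–(2.000,2.506)
cell (1,5): code 1001 → (2.000,5.652)–(1.000,5.304)
cell (2,2): code 0010 → (2.000,2.506)–(2.905,3.000)
cell (2,3): code 0111 → (2.905,3.000)–(3.000,3.093)
cell (2,5): code 1001 → (3.000,5.134)–(2.000,5.652)
cell (3,3): code 0010 → (3.000,3.093)–(3.504,4.000)
cell (3,4): code 0011 → (3.504,4.000)–(3.127,5.000)
cell (3,5): code 0001 → (3.127,5.000)–(3.000,5.134)
total: 12 segments, chained into 1 closed loop(s), length Σ = 9.481285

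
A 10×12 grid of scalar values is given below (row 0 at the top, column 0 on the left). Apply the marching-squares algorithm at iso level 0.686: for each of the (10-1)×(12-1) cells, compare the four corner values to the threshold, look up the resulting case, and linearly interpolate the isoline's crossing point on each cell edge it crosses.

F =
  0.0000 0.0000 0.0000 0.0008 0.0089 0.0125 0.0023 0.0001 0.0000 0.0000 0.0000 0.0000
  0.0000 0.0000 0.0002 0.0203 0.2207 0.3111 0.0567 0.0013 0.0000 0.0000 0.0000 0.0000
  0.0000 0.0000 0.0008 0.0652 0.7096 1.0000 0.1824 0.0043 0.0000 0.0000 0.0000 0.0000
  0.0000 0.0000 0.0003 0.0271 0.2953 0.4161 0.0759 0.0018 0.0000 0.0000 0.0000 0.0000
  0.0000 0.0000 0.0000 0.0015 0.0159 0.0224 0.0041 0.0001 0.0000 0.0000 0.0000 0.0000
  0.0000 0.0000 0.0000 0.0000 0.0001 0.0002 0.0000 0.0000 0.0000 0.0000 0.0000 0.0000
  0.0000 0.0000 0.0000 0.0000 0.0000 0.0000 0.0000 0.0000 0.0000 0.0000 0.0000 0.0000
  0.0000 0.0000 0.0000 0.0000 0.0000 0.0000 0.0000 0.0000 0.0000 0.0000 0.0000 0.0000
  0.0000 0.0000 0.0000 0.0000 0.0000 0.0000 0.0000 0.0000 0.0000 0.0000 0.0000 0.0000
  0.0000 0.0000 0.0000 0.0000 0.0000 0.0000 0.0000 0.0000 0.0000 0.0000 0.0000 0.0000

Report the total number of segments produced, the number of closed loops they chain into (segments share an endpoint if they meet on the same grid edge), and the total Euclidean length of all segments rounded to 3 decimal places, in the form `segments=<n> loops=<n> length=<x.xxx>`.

cell (1,3): code 0100 → (1.952,4.000)–(2.000,3.963)
cell (1,4): code 1100 → (1.544,5.000)–(1.952,4.000)
cell (1,5): code 1000 → (2.000,5.384)–(1.544,5.000)
cell (2,3): code 0010 → (2.000,3.963)–(2.057,4.000)
cell (2,4): code 0011 → (2.057,4.000)–(2.538,5.000)
cell (2,5): code 0001 → (2.538,5.000)–(2.000,5.384)
total: 6 segments, chained into 1 closed loop(s), length Σ = 3.574592

segments=6 loops=1 length=3.575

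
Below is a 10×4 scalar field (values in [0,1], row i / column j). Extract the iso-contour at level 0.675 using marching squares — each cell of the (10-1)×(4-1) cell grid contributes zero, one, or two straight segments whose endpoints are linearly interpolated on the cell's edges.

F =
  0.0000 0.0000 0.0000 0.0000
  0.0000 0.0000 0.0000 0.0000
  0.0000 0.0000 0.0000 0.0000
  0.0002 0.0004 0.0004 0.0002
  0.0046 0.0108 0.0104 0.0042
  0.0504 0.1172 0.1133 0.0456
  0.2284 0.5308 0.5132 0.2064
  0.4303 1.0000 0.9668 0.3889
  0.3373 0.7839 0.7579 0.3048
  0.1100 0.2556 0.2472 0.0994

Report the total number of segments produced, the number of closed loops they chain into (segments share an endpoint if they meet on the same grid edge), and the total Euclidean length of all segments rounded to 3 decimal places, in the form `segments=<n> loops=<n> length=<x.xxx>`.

segments=8 loops=1 length=6.384

cell (6,0): code 0100 → (6.307,1.000)–(7.000,0.430)
cell (6,1): code 1100 → (6.357,2.000)–(6.307,1.000)
cell (6,2): code 1000 → (7.000,2.505)–(6.357,2.000)
cell (7,0): code 0110 → (7.000,0.430)–(8.000,0.756)
cell (7,2): code 1001 → (8.000,2.183)–(7.000,2.505)
cell (8,0): code 0010 → (8.000,0.756)–(8.206,1.000)
cell (8,1): code 0011 → (8.206,1.000)–(8.162,2.000)
cell (8,2): code 0001 → (8.162,2.000)–(8.000,2.183)
total: 8 segments, chained into 1 closed loop(s), length Σ = 6.383754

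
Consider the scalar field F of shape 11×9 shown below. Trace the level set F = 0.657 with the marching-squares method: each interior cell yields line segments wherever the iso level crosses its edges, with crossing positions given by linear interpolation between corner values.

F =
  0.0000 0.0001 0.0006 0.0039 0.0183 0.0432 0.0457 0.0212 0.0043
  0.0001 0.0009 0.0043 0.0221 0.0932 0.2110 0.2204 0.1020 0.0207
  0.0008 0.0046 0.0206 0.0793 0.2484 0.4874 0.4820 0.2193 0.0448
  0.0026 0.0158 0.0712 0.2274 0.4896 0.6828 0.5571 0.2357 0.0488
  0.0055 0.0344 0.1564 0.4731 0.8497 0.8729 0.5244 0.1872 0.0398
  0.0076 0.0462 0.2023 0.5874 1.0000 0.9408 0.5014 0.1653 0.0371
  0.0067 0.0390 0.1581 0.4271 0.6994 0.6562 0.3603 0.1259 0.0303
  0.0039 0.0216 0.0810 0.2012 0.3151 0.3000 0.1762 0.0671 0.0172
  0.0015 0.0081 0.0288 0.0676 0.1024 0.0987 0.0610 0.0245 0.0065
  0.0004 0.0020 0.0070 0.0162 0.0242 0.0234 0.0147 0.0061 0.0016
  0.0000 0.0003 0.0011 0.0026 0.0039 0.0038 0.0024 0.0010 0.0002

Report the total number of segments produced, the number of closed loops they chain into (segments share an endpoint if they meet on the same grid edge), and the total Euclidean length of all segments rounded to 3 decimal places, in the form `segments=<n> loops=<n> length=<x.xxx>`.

cell (2,4): code 0100 → (2.868,5.000)–(3.000,4.866)
cell (2,5): code 1000 → (3.000,5.205)–(2.868,5.000)
cell (3,3): code 0100 → (3.465,4.000)–(4.000,3.488)
cell (3,4): code 1110 → (3.000,4.866)–(3.465,4.000)
cell (3,5): code 1001 → (4.000,5.620)–(3.000,5.205)
cell (4,3): code 0110 → (4.000,3.488)–(5.000,3.169)
cell (4,5): code 1001 → (5.000,5.646)–(4.000,5.620)
cell (5,3): code 0110 → (5.000,3.169)–(6.000,3.844)
cell (5,4): code 1011 → (6.000,4.981)–(5.997,5.000)
cell (5,5): code 0001 → (5.997,5.000)–(5.000,5.646)
cell (6,3): code 0010 → (6.000,3.844)–(6.110,4.000)
cell (6,4): code 0001 → (6.110,4.000)–(6.000,4.981)
total: 12 segments, chained into 1 closed loop(s), length Σ = 8.880274

segments=12 loops=1 length=8.880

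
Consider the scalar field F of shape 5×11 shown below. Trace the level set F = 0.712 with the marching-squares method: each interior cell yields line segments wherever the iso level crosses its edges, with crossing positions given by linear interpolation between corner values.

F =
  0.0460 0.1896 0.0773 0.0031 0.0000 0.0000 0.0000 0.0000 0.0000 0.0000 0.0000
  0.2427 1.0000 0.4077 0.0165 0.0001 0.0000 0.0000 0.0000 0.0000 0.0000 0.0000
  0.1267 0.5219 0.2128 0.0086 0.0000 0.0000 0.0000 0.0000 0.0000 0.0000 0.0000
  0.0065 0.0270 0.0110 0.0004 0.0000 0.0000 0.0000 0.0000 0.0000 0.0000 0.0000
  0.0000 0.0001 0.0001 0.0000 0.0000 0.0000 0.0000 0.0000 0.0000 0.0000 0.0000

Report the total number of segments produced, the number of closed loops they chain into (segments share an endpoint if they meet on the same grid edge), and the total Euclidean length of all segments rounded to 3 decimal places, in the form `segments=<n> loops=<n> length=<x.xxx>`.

cell (0,0): code 0100 → (0.645,1.000)–(1.000,0.620)
cell (0,1): code 1000 → (1.000,1.486)–(0.645,1.000)
cell (1,0): code 0010 → (1.000,0.620)–(1.602,1.000)
cell (1,1): code 0001 → (1.602,1.000)–(1.000,1.486)
total: 4 segments, chained into 1 closed loop(s), length Σ = 2.609296

segments=4 loops=1 length=2.609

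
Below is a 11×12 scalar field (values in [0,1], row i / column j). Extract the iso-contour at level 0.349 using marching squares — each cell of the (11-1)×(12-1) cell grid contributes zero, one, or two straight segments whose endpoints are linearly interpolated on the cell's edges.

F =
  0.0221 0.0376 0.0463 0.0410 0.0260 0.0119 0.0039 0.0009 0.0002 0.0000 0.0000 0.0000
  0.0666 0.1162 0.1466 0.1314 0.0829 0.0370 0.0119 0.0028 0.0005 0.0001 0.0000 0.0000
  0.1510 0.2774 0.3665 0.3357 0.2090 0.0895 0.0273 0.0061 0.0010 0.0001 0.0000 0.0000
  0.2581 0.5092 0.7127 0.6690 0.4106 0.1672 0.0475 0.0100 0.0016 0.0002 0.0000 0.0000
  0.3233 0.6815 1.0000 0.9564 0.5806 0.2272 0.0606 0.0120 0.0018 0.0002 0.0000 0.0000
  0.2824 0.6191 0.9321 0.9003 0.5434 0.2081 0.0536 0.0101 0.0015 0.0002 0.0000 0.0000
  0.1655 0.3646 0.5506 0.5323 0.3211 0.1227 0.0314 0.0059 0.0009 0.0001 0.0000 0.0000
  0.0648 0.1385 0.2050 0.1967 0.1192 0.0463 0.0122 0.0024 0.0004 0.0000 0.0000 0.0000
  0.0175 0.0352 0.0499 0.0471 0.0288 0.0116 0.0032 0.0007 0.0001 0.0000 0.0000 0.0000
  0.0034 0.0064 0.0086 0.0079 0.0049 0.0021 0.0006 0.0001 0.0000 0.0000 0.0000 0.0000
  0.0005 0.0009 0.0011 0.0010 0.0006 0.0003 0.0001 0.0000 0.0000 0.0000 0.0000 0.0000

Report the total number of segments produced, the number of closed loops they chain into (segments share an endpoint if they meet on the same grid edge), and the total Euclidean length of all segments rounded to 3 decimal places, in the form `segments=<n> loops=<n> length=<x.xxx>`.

cell (1,1): code 0100 → (1.920,2.000)–(2.000,1.804)
cell (1,2): code 1000 → (2.000,2.568)–(1.920,2.000)
cell (2,0): code 0100 → (2.309,1.000)–(3.000,0.362)
cell (2,1): code 1110 → (2.000,1.804)–(2.309,1.000)
cell (2,2): code 1101 → (2.040,3.000)–(2.000,2.568)
cell (2,3): code 1100 → (2.694,4.000)–(2.040,3.000)
cell (2,4): code 1000 → (3.000,4.253)–(2.694,4.000)
cell (3,0): code 0110 → (3.000,0.362)–(4.000,0.072)
cell (3,4): code 1001 → (4.000,4.655)–(3.000,4.253)
cell (4,0): code 0110 → (4.000,0.072)–(5.000,0.198)
cell (4,4): code 1001 → (5.000,4.580)–(4.000,4.655)
cell (5,0): code 0110 → (5.000,0.198)–(6.000,0.922)
cell (5,3): code 1011 → (6.000,3.868)–(5.874,4.000)
cell (5,4): code 0001 → (5.874,4.000)–(5.000,4.580)
cell (6,0): code 0010 → (6.000,0.922)–(6.069,1.000)
cell (6,1): code 0011 → (6.069,1.000)–(6.583,2.000)
cell (6,2): code 0011 → (6.583,2.000)–(6.546,3.000)
cell (6,3): code 0001 → (6.546,3.000)–(6.000,3.868)
total: 18 segments, chained into 1 closed loop(s), length Σ = 14.463623

segments=18 loops=1 length=14.464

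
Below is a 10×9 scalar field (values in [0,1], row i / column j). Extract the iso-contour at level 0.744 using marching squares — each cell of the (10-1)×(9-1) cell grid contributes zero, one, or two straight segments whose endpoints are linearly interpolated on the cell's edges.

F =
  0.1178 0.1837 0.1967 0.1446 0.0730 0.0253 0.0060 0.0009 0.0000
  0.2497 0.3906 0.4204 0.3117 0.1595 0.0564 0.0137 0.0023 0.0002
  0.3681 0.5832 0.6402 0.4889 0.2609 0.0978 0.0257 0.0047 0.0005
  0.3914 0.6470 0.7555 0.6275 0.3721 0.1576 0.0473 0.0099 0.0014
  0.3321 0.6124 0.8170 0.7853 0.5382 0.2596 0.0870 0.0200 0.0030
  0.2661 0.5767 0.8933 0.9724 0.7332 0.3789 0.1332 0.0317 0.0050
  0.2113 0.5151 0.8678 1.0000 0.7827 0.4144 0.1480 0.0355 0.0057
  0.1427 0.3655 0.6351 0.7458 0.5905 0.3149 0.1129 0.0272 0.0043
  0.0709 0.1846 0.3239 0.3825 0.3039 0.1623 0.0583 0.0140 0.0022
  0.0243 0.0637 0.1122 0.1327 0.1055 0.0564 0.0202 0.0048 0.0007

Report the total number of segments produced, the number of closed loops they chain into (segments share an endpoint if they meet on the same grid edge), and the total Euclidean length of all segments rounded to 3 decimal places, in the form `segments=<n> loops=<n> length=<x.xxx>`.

cell (2,1): code 0100 → (2.900,2.000)–(3.000,1.894)
cell (2,2): code 1000 → (3.000,2.090)–(2.900,2.000)
cell (3,1): code 0110 → (3.000,1.894)–(4.000,1.643)
cell (3,2): code 1101 → (3.738,3.000)–(3.000,2.090)
cell (3,3): code 1000 → (4.000,3.167)–(3.738,3.000)
cell (4,1): code 0110 → (4.000,1.643)–(5.000,1.528)
cell (4,3): code 1001 → (5.000,3.955)–(4.000,3.167)
cell (5,1): code 0110 → (5.000,1.528)–(6.000,1.649)
cell (5,3): code 1101 → (5.218,4.000)–(5.000,3.955)
cell (5,4): code 1000 → (6.000,4.105)–(5.218,4.000)
cell (6,1): code 0010 → (6.000,1.649)–(6.532,2.000)
cell (6,2): code 0111 → (6.532,2.000)–(7.000,2.984)
cell (6,3): code 1011 → (7.000,3.012)–(6.201,4.000)
cell (6,4): code 0001 → (6.201,4.000)–(6.000,4.105)
cell (7,2): code 0010 → (7.000,2.984)–(7.005,3.000)
cell (7,3): code 0001 → (7.005,3.000)–(7.000,3.012)
total: 16 segments, chained into 1 closed loop(s), length Σ = 10.345896

segments=16 loops=1 length=10.346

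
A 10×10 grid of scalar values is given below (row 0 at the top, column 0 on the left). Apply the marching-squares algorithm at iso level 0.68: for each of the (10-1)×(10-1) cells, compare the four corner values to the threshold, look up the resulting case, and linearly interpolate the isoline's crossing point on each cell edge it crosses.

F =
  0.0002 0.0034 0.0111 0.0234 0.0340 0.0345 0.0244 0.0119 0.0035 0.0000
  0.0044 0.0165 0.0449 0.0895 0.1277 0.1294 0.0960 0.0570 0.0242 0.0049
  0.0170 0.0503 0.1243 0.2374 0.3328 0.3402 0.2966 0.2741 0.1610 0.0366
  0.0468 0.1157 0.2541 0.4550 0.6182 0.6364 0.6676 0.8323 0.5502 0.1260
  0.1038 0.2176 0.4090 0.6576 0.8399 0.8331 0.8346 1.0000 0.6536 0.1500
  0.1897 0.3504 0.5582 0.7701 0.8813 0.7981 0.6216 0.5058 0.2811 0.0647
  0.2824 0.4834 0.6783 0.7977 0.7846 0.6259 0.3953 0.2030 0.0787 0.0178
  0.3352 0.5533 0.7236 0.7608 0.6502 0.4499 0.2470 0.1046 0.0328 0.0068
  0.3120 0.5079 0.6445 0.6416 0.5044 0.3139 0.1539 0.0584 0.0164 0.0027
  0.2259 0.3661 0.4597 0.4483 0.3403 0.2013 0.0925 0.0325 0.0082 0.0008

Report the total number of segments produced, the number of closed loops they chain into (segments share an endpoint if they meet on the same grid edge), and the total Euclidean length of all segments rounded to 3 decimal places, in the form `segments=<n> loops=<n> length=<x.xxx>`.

cell (2,6): code 0100 → (2.727,7.000)–(3.000,6.075)
cell (2,7): code 1000 → (3.000,7.540)–(2.727,7.000)
cell (3,3): code 0100 → (3.279,4.000)–(4.000,3.123)
cell (3,4): code 1100 → (3.222,5.000)–(3.279,4.000)
cell (3,5): code 1100 → (3.074,6.000)–(3.222,5.000)
cell (3,6): code 1110 → (3.000,6.075)–(3.074,6.000)
cell (3,7): code 1001 → (4.000,7.924)–(3.000,7.540)
cell (4,2): code 0100 → (4.199,3.000)–(5.000,2.575)
cell (4,3): code 1110 → (4.000,3.123)–(4.199,3.000)
cell (4,5): code 1011 → (5.000,5.669)–(4.726,6.000)
cell (4,6): code 0011 → (4.726,6.000)–(4.648,7.000)
cell (4,7): code 0001 → (4.648,7.000)–(4.000,7.924)
cell (5,2): code 0110 → (5.000,2.575)–(6.000,2.014)
cell (5,4): code 1011 → (6.000,4.659)–(5.686,5.000)
cell (5,5): code 0001 → (5.686,5.000)–(5.000,5.669)
cell (6,1): code 0100 → (6.038,2.000)–(7.000,1.744)
cell (6,2): code 1110 → (6.000,2.014)–(6.038,2.000)
cell (6,3): code 1011 → (7.000,3.731)–(6.778,4.000)
cell (6,4): code 0001 → (6.778,4.000)–(6.000,4.659)
cell (7,1): code 0010 → (7.000,1.744)–(7.551,2.000)
cell (7,2): code 0011 → (7.551,2.000)–(7.678,3.000)
cell (7,3): code 0001 → (7.678,3.000)–(7.000,3.731)
total: 22 segments, chained into 1 closed loop(s), length Σ = 17.180962

segments=22 loops=1 length=17.181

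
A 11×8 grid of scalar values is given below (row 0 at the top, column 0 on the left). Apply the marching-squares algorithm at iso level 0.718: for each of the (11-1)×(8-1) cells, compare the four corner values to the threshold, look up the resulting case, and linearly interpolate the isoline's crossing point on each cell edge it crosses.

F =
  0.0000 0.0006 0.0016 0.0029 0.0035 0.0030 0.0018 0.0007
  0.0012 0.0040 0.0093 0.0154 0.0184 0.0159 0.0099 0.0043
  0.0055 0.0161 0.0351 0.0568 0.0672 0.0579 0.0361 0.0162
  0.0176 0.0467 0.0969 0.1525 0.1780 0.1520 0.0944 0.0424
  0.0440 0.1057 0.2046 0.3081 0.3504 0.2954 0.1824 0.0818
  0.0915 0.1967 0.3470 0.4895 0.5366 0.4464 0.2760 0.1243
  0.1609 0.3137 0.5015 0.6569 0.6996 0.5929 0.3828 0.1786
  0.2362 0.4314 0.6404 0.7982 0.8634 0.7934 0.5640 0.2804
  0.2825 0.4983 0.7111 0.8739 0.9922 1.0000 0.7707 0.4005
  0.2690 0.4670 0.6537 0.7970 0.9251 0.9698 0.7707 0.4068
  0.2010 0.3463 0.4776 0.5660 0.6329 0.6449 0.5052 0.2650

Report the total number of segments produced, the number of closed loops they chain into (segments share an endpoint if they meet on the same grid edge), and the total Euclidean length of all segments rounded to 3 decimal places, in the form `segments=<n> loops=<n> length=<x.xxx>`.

segments=14 loops=1 length=12.021

cell (6,2): code 0100 → (6.432,3.000)–(7.000,2.492)
cell (6,3): code 1100 → (6.112,4.000)–(6.432,3.000)
cell (6,4): code 1100 → (6.624,5.000)–(6.112,4.000)
cell (6,5): code 1000 → (7.000,5.329)–(6.624,5.000)
cell (7,2): code 0110 → (7.000,2.492)–(8.000,2.042)
cell (7,5): code 1101 → (7.745,6.000)–(7.000,5.329)
cell (7,6): code 1000 → (8.000,6.142)–(7.745,6.000)
cell (8,2): code 0110 → (8.000,2.042)–(9.000,2.449)
cell (8,6): code 1001 → (9.000,6.145)–(8.000,6.142)
cell (9,2): code 0010 → (9.000,2.449)–(9.342,3.000)
cell (9,3): code 0011 → (9.342,3.000)–(9.709,4.000)
cell (9,4): code 0011 → (9.709,4.000)–(9.775,5.000)
cell (9,5): code 0011 → (9.775,5.000)–(9.198,6.000)
cell (9,6): code 0001 → (9.198,6.000)–(9.000,6.145)
total: 14 segments, chained into 1 closed loop(s), length Σ = 12.021270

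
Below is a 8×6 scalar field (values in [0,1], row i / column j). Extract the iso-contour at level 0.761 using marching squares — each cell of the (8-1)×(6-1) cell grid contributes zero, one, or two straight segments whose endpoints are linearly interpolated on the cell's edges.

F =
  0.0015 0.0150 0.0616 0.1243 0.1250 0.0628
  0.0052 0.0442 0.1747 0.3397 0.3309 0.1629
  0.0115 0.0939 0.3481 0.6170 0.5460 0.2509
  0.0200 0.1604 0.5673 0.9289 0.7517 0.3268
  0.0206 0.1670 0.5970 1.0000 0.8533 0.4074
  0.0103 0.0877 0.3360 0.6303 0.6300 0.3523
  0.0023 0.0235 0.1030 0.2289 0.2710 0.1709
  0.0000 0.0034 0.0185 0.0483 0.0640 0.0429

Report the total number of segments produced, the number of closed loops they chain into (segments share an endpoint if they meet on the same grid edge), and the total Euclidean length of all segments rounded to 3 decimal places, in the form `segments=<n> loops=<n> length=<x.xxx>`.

segments=8 loops=1 length=6.213

cell (2,2): code 0100 → (2.462,3.000)–(3.000,2.536)
cell (2,3): code 1000 → (3.000,3.948)–(2.462,3.000)
cell (3,2): code 0110 → (3.000,2.536)–(4.000,2.407)
cell (3,3): code 1101 → (3.092,4.000)–(3.000,3.948)
cell (3,4): code 1000 → (4.000,4.207)–(3.092,4.000)
cell (4,2): code 0010 → (4.000,2.407)–(4.646,3.000)
cell (4,3): code 0011 → (4.646,3.000)–(4.413,4.000)
cell (4,4): code 0001 → (4.413,4.000)–(4.000,4.207)
total: 8 segments, chained into 1 closed loop(s), length Σ = 6.212553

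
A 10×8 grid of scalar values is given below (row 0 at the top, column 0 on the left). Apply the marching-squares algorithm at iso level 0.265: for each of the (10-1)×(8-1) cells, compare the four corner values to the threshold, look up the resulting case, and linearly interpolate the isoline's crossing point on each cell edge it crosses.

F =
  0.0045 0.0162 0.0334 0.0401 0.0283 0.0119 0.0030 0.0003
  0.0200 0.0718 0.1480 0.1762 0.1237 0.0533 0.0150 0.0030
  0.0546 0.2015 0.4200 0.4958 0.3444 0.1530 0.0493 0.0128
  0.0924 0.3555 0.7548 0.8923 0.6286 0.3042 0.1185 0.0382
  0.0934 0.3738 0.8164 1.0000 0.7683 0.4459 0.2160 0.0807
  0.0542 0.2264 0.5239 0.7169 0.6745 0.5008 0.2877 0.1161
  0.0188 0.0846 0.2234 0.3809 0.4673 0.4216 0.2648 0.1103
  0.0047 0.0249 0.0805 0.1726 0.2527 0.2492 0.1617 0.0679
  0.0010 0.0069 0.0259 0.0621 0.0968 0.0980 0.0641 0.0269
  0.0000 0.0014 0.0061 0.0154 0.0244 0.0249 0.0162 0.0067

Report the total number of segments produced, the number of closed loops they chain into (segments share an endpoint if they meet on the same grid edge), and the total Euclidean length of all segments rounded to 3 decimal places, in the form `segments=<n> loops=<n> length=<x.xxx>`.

segments=22 loops=1 length=17.215

cell (1,1): code 0100 → (1.430,2.000)–(2.000,1.291)
cell (1,2): code 1100 → (1.278,3.000)–(1.430,2.000)
cell (1,3): code 1100 → (1.640,4.000)–(1.278,3.000)
cell (1,4): code 1000 → (2.000,4.415)–(1.640,4.000)
cell (2,0): code 0100 → (2.412,1.000)–(3.000,0.656)
cell (2,1): code 1110 → (2.000,1.291)–(2.412,1.000)
cell (2,4): code 1101 → (2.741,5.000)–(2.000,4.415)
cell (2,5): code 1000 → (3.000,5.211)–(2.741,5.000)
cell (3,0): code 0110 → (3.000,0.656)–(4.000,0.612)
cell (3,5): code 1001 → (4.000,5.787)–(3.000,5.211)
cell (4,0): code 0010 → (4.000,0.612)–(4.738,1.000)
cell (4,1): code 0111 → (4.738,1.000)–(5.000,1.130)
cell (4,5): code 1101 → (4.683,6.000)–(4.000,5.787)
cell (4,6): code 1000 → (5.000,6.132)–(4.683,6.000)
cell (5,1): code 0010 → (5.000,1.130)–(5.862,2.000)
cell (5,2): code 0111 → (5.862,2.000)–(6.000,2.264)
cell (5,5): code 1011 → (6.000,5.999)–(5.991,6.000)
cell (5,6): code 0001 → (5.991,6.000)–(5.000,6.132)
cell (6,2): code 0010 → (6.000,2.264)–(6.556,3.000)
cell (6,3): code 0011 → (6.556,3.000)–(6.943,4.000)
cell (6,4): code 0011 → (6.943,4.000)–(6.908,5.000)
cell (6,5): code 0001 → (6.908,5.000)–(6.000,5.999)
total: 22 segments, chained into 1 closed loop(s), length Σ = 17.214784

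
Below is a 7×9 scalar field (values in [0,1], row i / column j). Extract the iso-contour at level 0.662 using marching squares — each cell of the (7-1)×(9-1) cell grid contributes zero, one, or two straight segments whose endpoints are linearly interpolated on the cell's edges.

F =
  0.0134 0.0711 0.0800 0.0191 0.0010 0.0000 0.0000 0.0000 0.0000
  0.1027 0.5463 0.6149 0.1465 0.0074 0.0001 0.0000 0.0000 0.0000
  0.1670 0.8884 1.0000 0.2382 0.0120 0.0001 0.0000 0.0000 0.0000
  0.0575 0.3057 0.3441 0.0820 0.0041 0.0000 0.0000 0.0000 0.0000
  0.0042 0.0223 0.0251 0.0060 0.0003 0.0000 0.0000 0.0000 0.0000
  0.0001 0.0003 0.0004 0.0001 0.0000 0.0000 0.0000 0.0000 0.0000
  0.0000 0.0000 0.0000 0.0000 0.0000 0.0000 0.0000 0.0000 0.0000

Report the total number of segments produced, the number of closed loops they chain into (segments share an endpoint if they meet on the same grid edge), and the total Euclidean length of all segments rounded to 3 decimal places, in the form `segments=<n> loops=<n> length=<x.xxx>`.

segments=6 loops=1 length=4.926

cell (1,0): code 0100 → (1.338,1.000)–(2.000,0.686)
cell (1,1): code 1100 → (1.122,2.000)–(1.338,1.000)
cell (1,2): code 1000 → (2.000,2.444)–(1.122,2.000)
cell (2,0): code 0010 → (2.000,0.686)–(2.389,1.000)
cell (2,1): code 0011 → (2.389,1.000)–(2.515,2.000)
cell (2,2): code 0001 → (2.515,2.000)–(2.000,2.444)
total: 6 segments, chained into 1 closed loop(s), length Σ = 4.926411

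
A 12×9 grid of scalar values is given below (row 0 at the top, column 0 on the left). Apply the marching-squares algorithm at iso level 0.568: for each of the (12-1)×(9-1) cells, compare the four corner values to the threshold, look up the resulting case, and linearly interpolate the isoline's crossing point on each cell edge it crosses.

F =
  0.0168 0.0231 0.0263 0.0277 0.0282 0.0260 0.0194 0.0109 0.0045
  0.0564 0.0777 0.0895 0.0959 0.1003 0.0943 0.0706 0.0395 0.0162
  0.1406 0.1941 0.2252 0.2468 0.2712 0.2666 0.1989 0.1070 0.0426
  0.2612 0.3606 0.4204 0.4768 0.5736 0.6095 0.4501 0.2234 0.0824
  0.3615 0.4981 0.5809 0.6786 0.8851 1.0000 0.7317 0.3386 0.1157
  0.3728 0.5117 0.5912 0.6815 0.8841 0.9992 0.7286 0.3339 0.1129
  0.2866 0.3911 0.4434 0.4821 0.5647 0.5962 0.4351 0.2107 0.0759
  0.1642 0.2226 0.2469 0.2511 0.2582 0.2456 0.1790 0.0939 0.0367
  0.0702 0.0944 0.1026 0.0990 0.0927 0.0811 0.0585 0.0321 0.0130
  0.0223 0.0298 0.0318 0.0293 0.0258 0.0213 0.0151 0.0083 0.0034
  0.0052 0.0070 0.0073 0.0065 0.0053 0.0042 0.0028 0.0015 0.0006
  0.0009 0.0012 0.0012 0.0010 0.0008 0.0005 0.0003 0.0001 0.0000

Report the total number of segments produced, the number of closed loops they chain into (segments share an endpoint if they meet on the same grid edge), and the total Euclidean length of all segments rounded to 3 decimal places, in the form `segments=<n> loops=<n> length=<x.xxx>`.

segments=18 loops=1 length=12.569

cell (2,3): code 0100 → (2.981,4.000)–(3.000,3.942)
cell (2,4): code 1100 → (2.879,5.000)–(2.981,4.000)
cell (2,5): code 1000 → (3.000,5.260)–(2.879,5.000)
cell (3,1): code 0100 → (3.920,2.000)–(4.000,1.844)
cell (3,2): code 1100 → (3.452,3.000)–(3.920,2.000)
cell (3,3): code 1110 → (3.000,3.942)–(3.452,3.000)
cell (3,5): code 1101 → (3.419,6.000)–(3.000,5.260)
cell (3,6): code 1000 → (4.000,6.416)–(3.419,6.000)
cell (4,1): code 0110 → (4.000,1.844)–(5.000,1.708)
cell (4,6): code 1001 → (5.000,6.407)–(4.000,6.416)
cell (5,1): code 0010 → (5.000,1.708)–(5.157,2.000)
cell (5,2): code 0011 → (5.157,2.000)–(5.569,3.000)
cell (5,3): code 0011 → (5.569,3.000)–(5.990,4.000)
cell (5,4): code 0111 → (5.990,4.000)–(6.000,4.105)
cell (5,5): code 1011 → (6.000,5.175)–(5.547,6.000)
cell (5,6): code 0001 → (5.547,6.000)–(5.000,6.407)
cell (6,4): code 0010 → (6.000,4.105)–(6.080,5.000)
cell (6,5): code 0001 → (6.080,5.000)–(6.000,5.175)
total: 18 segments, chained into 1 closed loop(s), length Σ = 12.569065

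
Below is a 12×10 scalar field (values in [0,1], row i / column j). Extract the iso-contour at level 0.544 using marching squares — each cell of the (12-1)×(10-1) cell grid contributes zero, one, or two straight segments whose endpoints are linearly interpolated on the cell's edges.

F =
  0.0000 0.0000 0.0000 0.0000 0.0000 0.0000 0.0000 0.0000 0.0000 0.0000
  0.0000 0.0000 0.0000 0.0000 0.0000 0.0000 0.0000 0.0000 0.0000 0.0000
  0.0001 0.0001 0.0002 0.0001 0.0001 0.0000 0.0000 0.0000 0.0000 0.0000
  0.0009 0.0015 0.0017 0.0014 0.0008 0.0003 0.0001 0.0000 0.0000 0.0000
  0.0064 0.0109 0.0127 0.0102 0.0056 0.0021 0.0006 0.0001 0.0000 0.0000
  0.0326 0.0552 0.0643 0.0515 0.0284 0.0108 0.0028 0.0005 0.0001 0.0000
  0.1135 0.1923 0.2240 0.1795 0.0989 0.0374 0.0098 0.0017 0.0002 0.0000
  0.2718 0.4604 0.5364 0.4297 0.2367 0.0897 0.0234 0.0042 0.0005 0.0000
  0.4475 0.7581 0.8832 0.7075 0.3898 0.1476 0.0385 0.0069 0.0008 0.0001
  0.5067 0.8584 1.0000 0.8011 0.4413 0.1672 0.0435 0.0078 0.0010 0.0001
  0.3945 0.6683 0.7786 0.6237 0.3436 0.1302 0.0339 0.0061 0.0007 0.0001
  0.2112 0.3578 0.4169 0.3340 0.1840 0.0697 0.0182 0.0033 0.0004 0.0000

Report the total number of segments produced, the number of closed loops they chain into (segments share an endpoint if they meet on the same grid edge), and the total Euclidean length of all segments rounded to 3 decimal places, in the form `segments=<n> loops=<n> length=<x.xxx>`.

cell (7,0): code 0100 → (7.281,1.000)–(8.000,0.311)
cell (7,1): code 1100 → (7.022,2.000)–(7.281,1.000)
cell (7,2): code 1100 → (7.411,3.000)–(7.022,2.000)
cell (7,3): code 1000 → (8.000,3.515)–(7.411,3.000)
cell (8,0): code 0110 → (8.000,0.311)–(9.000,0.106)
cell (8,3): code 1001 → (9.000,3.715)–(8.000,3.515)
cell (9,0): code 0110 → (9.000,0.106)–(10.000,0.546)
cell (9,3): code 1001 → (10.000,3.285)–(9.000,3.715)
cell (10,0): code 0010 → (10.000,0.546)–(10.400,1.000)
cell (10,1): code 0011 → (10.400,1.000)–(10.649,2.000)
cell (10,2): code 0011 → (10.649,2.000)–(10.275,3.000)
cell (10,3): code 0001 → (10.275,3.000)–(10.000,3.285)
total: 12 segments, chained into 1 closed loop(s), length Σ = 11.204616

segments=12 loops=1 length=11.205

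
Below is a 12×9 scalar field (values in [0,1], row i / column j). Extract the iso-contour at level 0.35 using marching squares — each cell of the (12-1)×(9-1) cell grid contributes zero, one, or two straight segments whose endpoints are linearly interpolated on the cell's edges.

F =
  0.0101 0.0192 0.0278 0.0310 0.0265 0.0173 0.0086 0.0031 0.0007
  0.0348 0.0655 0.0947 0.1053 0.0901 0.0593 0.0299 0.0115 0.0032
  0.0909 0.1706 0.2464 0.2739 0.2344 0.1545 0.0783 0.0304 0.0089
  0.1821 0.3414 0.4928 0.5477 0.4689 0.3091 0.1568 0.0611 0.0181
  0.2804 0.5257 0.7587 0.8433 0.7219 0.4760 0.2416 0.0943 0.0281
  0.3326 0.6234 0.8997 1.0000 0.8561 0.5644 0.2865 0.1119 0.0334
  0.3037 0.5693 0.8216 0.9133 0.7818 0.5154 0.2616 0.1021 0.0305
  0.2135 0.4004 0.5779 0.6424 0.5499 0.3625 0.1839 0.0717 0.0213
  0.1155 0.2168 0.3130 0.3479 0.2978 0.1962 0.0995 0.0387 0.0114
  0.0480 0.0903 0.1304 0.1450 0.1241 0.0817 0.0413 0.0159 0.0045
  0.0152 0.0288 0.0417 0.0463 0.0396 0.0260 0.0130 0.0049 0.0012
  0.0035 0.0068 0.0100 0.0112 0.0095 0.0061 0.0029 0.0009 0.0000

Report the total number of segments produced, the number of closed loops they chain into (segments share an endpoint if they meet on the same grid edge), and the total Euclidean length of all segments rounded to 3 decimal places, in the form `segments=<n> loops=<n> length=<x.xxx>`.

cell (2,1): code 0100 → (2.420,2.000)–(3.000,1.057)
cell (2,2): code 1100 → (2.278,3.000)–(2.420,2.000)
cell (2,3): code 1100 → (2.493,4.000)–(2.278,3.000)
cell (2,4): code 1000 → (3.000,4.744)–(2.493,4.000)
cell (3,0): code 0100 → (3.047,1.000)–(4.000,0.284)
cell (3,1): code 1110 → (3.000,1.057)–(3.047,1.000)
cell (3,4): code 1101 → (3.245,5.000)–(3.000,4.744)
cell (3,5): code 1000 → (4.000,5.538)–(3.245,5.000)
cell (4,0): code 0110 → (4.000,0.284)–(5.000,0.060)
cell (4,5): code 1001 → (5.000,5.772)–(4.000,5.538)
cell (5,0): code 0110 → (5.000,0.060)–(6.000,0.174)
cell (5,5): code 1001 → (6.000,5.652)–(5.000,5.772)
cell (6,0): code 0110 → (6.000,0.174)–(7.000,0.730)
cell (6,5): code 1001 → (7.000,5.070)–(6.000,5.652)
cell (7,0): code 0010 → (7.000,0.730)–(7.275,1.000)
cell (7,1): code 0011 → (7.275,1.000)–(7.860,2.000)
cell (7,2): code 0011 → (7.860,2.000)–(7.993,3.000)
cell (7,3): code 0011 → (7.993,3.000)–(7.793,4.000)
cell (7,4): code 0011 → (7.793,4.000)–(7.075,5.000)
cell (7,5): code 0001 → (7.075,5.000)–(7.000,5.070)
total: 20 segments, chained into 1 closed loop(s), length Σ = 17.859869

segments=20 loops=1 length=17.860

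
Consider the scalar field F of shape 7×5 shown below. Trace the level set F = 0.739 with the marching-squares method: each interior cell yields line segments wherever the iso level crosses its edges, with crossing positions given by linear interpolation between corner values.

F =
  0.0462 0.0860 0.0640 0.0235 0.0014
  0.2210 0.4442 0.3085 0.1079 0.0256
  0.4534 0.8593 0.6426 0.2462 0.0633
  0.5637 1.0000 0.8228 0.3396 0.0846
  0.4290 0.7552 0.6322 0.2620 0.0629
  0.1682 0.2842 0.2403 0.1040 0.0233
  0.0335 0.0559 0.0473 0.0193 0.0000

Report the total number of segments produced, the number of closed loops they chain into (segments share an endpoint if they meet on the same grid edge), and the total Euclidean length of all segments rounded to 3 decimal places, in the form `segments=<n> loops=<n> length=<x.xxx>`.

cell (1,0): code 0100 → (1.710,1.000)–(2.000,0.704)
cell (1,1): code 1000 → (2.000,1.555)–(1.710,1.000)
cell (2,0): code 0110 → (2.000,0.704)–(3.000,0.402)
cell (2,1): code 1101 → (2.535,2.000)–(2.000,1.555)
cell (2,2): code 1000 → (3.000,2.173)–(2.535,2.000)
cell (3,0): code 0110 → (3.000,0.402)–(4.000,0.950)
cell (3,1): code 1011 → (4.000,1.132)–(3.440,2.000)
cell (3,2): code 0001 → (3.440,2.000)–(3.000,2.173)
cell (4,0): code 0010 → (4.000,0.950)–(4.034,1.000)
cell (4,1): code 0001 → (4.034,1.000)–(4.000,1.132)
total: 10 segments, chained into 1 closed loop(s), length Σ = 6.120541

segments=10 loops=1 length=6.121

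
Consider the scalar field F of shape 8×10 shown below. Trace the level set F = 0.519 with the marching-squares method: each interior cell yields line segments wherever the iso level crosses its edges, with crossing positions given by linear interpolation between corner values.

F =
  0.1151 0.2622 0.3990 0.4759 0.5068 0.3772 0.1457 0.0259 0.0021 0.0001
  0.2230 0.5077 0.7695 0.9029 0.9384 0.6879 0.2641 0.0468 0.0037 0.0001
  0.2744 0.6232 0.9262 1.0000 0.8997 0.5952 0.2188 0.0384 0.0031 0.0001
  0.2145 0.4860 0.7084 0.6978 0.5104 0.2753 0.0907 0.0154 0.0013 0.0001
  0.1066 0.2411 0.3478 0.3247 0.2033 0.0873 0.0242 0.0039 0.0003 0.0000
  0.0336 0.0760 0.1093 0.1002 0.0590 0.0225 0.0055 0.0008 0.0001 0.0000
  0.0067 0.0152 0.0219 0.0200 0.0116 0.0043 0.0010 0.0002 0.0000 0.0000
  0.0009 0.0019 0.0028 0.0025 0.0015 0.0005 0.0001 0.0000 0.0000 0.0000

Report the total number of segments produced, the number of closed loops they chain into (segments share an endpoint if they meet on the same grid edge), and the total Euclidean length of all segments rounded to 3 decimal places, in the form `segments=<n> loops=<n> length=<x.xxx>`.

segments=16 loops=1 length=12.812

cell (0,1): code 0100 → (0.324,2.000)–(1.000,1.043)
cell (0,2): code 1100 → (0.101,3.000)–(0.324,2.000)
cell (0,3): code 1100 → (0.028,4.000)–(0.101,3.000)
cell (0,4): code 1100 → (0.456,5.000)–(0.028,4.000)
cell (0,5): code 1000 → (1.000,5.399)–(0.456,5.000)
cell (1,0): code 0100 → (1.098,1.000)–(2.000,0.701)
cell (1,1): code 1110 → (1.000,1.043)–(1.098,1.000)
cell (1,5): code 1001 → (2.000,5.202)–(1.000,5.399)
cell (2,0): code 0010 → (2.000,0.701)–(2.759,1.000)
cell (2,1): code 0111 → (2.759,1.000)–(3.000,1.148)
cell (2,3): code 1011 → (3.000,3.954)–(2.978,4.000)
cell (2,4): code 0011 → (2.978,4.000)–(2.238,5.000)
cell (2,5): code 0001 → (2.238,5.000)–(2.000,5.202)
cell (3,1): code 0010 → (3.000,1.148)–(3.525,2.000)
cell (3,2): code 0011 → (3.525,2.000)–(3.479,3.000)
cell (3,3): code 0001 → (3.479,3.000)–(3.000,3.954)
total: 16 segments, chained into 1 closed loop(s), length Σ = 12.812398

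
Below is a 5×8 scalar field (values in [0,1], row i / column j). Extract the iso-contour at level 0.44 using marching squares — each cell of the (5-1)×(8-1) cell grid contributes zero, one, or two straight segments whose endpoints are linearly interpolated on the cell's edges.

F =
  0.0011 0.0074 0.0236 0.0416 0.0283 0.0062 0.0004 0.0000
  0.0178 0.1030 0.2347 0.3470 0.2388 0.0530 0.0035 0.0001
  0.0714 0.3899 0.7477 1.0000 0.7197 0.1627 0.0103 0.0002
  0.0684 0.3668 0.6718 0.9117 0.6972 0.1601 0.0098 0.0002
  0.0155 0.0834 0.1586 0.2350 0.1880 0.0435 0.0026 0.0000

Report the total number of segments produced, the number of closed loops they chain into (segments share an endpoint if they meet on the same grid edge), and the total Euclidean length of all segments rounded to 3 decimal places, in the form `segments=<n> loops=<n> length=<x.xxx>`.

cell (1,1): code 0100 → (1.400,2.000)–(2.000,1.140)
cell (1,2): code 1100 → (1.142,3.000)–(1.400,2.000)
cell (1,3): code 1100 → (1.418,4.000)–(1.142,3.000)
cell (1,4): code 1000 → (2.000,4.502)–(1.418,4.000)
cell (2,1): code 0110 → (2.000,1.140)–(3.000,1.240)
cell (2,4): code 1001 → (3.000,4.479)–(2.000,4.502)
cell (3,1): code 0010 → (3.000,1.240)–(3.452,2.000)
cell (3,2): code 0011 → (3.452,2.000)–(3.697,3.000)
cell (3,3): code 0011 → (3.697,3.000)–(3.505,4.000)
cell (3,4): code 0001 → (3.505,4.000)–(3.000,4.479)
total: 10 segments, chained into 1 closed loop(s), length Σ = 9.520246

segments=10 loops=1 length=9.520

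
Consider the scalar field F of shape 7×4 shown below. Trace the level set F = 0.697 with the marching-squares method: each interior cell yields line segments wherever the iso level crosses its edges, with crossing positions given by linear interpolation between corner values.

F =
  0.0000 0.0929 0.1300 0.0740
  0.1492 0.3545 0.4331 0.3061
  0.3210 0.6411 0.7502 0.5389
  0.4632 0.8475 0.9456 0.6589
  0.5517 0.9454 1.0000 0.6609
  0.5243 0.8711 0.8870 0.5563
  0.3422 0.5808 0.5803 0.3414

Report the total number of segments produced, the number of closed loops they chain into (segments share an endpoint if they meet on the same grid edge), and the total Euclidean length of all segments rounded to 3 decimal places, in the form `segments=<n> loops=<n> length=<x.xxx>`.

segments=12 loops=1 length=10.113

cell (1,1): code 0100 → (1.832,2.000)–(2.000,1.512)
cell (1,2): code 1000 → (2.000,2.252)–(1.832,2.000)
cell (2,0): code 0100 → (2.271,1.000)–(3.000,0.608)
cell (2,1): code 1110 → (2.000,1.512)–(2.271,1.000)
cell (2,2): code 1001 → (3.000,2.867)–(2.000,2.252)
cell (3,0): code 0110 → (3.000,0.608)–(4.000,0.369)
cell (3,2): code 1001 → (4.000,2.894)–(3.000,2.867)
cell (4,0): code 0110 → (4.000,0.369)–(5.000,0.498)
cell (4,2): code 1001 → (5.000,2.575)–(4.000,2.894)
cell (5,0): code 0010 → (5.000,0.498)–(5.600,1.000)
cell (5,1): code 0011 → (5.600,1.000)–(5.619,2.000)
cell (5,2): code 0001 → (5.619,2.000)–(5.000,2.575)
total: 12 segments, chained into 1 closed loop(s), length Σ = 10.113337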